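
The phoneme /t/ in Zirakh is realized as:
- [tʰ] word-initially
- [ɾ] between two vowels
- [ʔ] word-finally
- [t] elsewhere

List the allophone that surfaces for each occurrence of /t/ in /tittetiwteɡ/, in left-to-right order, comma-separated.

Occurrence 1 (position 1): word-initially → [tʰ].
Occurrence 2 (position 3): no conditioning environment matches → elsewhere allophone [t].
Occurrence 3 (position 4): no conditioning environment matches → elsewhere allophone [t].
Occurrence 4 (position 6): between two vowels → [ɾ].
Occurrence 5 (position 9): no conditioning environment matches → elsewhere allophone [t].

[tʰ], [t], [t], [ɾ], [t]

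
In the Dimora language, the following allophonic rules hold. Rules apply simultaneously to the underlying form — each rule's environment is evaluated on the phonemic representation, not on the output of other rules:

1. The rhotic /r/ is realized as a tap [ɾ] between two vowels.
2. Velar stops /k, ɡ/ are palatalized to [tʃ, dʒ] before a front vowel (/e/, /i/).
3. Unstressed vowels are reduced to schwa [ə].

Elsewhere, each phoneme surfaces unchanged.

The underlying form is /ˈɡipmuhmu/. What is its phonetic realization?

/ɡ/ — word-initial, before a front vowel — surfaces as [dʒ] (rule 2).
/i/ (between /ɡ/ and /p/): rule 3 targets it, but not in an unstressed syllable → unchanged [i].
/p/ (between /i/ and /m/): no rule targets it → [p].
/m/ (between /p/ and /u/): no rule targets it → [m].
/u/ (between /m/ and /h/) occurs in an unstressed syllable → [ə] by rule 3.
/h/ — not in any rule's target class → [h].
/m/ stays [m].
Rule 3 applies to /u/ (word-final: in an unstressed syllable) → [ə].

[ˈdʒipməhmə]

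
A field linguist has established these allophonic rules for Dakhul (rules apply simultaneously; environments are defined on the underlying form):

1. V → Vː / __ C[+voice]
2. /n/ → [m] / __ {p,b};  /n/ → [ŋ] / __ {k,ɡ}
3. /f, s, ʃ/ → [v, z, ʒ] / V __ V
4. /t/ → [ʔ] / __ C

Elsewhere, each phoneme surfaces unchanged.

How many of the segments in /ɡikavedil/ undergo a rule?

3

Segments that undergo a rule: /a/ → [aː] (rule 1); /e/ → [eː] (rule 1); /i/ → [iː] (rule 1).
All other segments surface unchanged.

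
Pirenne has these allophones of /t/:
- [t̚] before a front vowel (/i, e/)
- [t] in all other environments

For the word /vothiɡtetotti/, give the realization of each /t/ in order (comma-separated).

Occurrence 1 (position 3): no conditioning environment matches → elsewhere allophone [t].
Occurrence 2 (position 7): before a front vowel (/i, e/) → [t̚].
Occurrence 3 (position 9): no conditioning environment matches → elsewhere allophone [t].
Occurrence 4 (position 11): no conditioning environment matches → elsewhere allophone [t].
Occurrence 5 (position 12): before a front vowel (/i, e/) → [t̚].

[t], [t̚], [t], [t], [t̚]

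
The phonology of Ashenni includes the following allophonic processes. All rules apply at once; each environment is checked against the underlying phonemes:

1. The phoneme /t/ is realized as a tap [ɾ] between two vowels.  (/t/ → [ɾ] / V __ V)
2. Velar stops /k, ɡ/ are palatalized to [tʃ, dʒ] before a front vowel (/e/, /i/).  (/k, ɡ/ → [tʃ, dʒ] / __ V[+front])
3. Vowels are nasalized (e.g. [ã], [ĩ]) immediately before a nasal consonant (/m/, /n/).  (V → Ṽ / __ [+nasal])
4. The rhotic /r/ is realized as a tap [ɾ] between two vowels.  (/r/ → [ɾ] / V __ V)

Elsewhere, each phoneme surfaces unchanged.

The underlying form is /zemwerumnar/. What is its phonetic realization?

/z/ — not in any rule's target class → [z].
/e/ (between /z/ and /m/): before a nasal consonant, so rule 3 applies → [ẽ].
/m/ stays [m].
/w/ (between /m/ and /e/): no rule targets it → [w].
/e/ (between /w/ and /r/) fails the environment for rule 3, so it stays [e].
/r/ (between /e/ and /u/) occurs between two vowels → [ɾ] by rule 4.
Rule 3 applies to /u/ (between /r/ and /m/: before a nasal consonant) → [ũ].
/m/ stays [m].
/n/ — not in any rule's target class → [n].
/a/ — between /n/ and /r/; rule 3 does not apply here → [a].
/r/ — word-final; rule 4 does not apply here → [r].

[zẽmweɾũmnar]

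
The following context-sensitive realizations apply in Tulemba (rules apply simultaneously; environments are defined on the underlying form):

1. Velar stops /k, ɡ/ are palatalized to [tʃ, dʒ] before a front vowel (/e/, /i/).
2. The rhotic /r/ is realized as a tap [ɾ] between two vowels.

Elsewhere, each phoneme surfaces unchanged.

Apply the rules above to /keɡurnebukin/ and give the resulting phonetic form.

/k/ meets the environment for rule 1 (before a front vowel) → [tʃ].
/e/ — not in any rule's target class → [e].
/ɡ/ (between /e/ and /u/) is in the target of rule 1 but the environment (before a front vowel) is not met → [ɡ].
/u/ stays [u].
/r/ (between /u/ and /n/) is in the target of rule 2 but the environment (between two vowels) is not met → [r].
/n/ stays [n].
/e/ stays [e].
/b/ stays [b].
/u/ (between /b/ and /k/): no rule targets it → [u].
/k/ (between /u/ and /i/): before a front vowel, so rule 1 applies → [tʃ].
/i/ — not in any rule's target class → [i].
/n/ (word-final) is unaffected → [n].

[tʃeɡurnebutʃin]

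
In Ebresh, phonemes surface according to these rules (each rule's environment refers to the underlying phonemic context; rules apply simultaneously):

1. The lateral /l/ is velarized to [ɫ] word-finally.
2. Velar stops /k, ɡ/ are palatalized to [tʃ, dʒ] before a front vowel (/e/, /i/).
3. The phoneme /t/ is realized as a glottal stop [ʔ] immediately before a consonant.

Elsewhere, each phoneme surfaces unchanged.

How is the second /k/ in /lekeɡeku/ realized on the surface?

[k]

/k/ — between /e/ and /u/; rule 2 does not apply here → [k].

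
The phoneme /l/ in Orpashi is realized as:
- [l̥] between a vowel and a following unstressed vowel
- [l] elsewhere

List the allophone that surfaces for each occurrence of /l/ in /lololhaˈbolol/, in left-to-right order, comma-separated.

[l], [l̥], [l], [l̥], [l]

Occurrence 1 (position 1): no conditioning environment matches → elsewhere allophone [l].
Occurrence 2 (position 3): between a vowel and a following unstressed vowel → [l̥].
Occurrence 3 (position 5): no conditioning environment matches → elsewhere allophone [l].
Occurrence 4 (position 10): between a vowel and a following unstressed vowel → [l̥].
Occurrence 5 (position 12): no conditioning environment matches → elsewhere allophone [l].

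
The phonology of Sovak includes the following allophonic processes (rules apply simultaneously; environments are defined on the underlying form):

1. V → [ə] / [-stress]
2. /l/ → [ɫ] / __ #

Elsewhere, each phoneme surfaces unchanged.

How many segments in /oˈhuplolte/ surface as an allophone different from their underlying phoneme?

Segments that undergo a rule: /o/ → [ə] (rule 1); /o/ → [ə] (rule 1); /e/ → [ə] (rule 1).
All other segments surface unchanged.

3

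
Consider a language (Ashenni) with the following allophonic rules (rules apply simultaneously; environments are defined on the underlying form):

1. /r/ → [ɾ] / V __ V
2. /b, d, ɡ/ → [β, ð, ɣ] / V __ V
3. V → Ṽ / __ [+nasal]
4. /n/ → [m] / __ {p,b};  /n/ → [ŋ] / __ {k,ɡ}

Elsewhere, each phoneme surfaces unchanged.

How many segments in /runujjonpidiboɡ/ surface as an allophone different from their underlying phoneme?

Segments that undergo a rule: /u/ → [ũ] (rule 3); /o/ → [õ] (rule 3); /n/ → [m] (rule 4); /d/ → [ð] (rule 2); /b/ → [β] (rule 2).
All other segments surface unchanged.

5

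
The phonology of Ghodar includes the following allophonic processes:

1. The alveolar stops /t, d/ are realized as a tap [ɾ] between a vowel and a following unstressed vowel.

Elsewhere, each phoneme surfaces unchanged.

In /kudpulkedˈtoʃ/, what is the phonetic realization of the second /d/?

[d]

/d/ (between /e/ and /t/) is in the target of rule 1 but the environment (between a vowel and a following unstressed vowel) is not met → [d].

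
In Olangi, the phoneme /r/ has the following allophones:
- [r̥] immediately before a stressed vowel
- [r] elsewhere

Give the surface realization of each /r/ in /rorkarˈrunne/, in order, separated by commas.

Occurrence 1 (position 1): no conditioning environment matches → elsewhere allophone [r].
Occurrence 2 (position 3): no conditioning environment matches → elsewhere allophone [r].
Occurrence 3 (position 6): no conditioning environment matches → elsewhere allophone [r].
Occurrence 4 (position 7): immediately before a stressed vowel → [r̥].

[r], [r], [r], [r̥]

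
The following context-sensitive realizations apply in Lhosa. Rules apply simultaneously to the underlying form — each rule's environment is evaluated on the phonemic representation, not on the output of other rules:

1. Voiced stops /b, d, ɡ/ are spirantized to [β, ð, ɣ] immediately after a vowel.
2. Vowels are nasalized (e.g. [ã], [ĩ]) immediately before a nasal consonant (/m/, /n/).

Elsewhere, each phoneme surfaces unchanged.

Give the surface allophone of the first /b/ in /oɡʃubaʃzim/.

/b/ (between /u/ and /a/) occurs immediately after a vowel → [β] by rule 1.

[β]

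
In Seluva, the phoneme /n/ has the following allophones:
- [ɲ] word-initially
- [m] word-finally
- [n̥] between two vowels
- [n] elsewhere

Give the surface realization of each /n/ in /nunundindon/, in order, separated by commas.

Occurrence 1 (position 1): word-initially → [ɲ].
Occurrence 2 (position 3): between two vowels → [n̥].
Occurrence 3 (position 5): no conditioning environment matches → elsewhere allophone [n].
Occurrence 4 (position 8): no conditioning environment matches → elsewhere allophone [n].
Occurrence 5 (position 11): word-finally → [m].

[ɲ], [n̥], [n], [n], [m]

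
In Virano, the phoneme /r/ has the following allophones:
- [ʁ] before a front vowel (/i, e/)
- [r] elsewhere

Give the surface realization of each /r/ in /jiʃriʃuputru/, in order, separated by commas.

Occurrence 1 (position 4): before a front vowel (/i, e/) → [ʁ].
Occurrence 2 (position 11): no conditioning environment matches → elsewhere allophone [r].

[ʁ], [r]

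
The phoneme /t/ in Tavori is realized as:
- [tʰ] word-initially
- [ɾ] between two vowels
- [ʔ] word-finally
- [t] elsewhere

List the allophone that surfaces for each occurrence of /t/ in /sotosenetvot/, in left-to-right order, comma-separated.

[ɾ], [t], [ʔ]

Occurrence 1 (position 3): between two vowels → [ɾ].
Occurrence 2 (position 9): no conditioning environment matches → elsewhere allophone [t].
Occurrence 3 (position 12): word-finally → [ʔ].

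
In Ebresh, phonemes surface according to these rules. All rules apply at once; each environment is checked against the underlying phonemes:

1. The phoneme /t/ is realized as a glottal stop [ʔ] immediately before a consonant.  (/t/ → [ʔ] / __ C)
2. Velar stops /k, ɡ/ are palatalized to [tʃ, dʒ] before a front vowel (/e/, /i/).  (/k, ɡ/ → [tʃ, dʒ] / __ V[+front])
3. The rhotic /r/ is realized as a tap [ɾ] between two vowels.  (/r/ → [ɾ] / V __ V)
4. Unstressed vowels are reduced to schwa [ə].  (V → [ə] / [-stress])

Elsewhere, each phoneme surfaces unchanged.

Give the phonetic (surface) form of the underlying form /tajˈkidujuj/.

[təjˈtʃidəjəj]

/t/ — word-initial; rule 1 does not apply here → [t].
/a/ meets the environment for rule 4 (in an unstressed syllable) → [ə].
/j/ (between /a/ and /k/) is unaffected → [j].
Rule 2 applies to /k/ (between /j/ and /i/: before a front vowel) → [tʃ].
/i/ — between /k/ and /d/; rule 4 does not apply here → [i].
/d/ stays [d].
/u/ meets the environment for rule 4 (in an unstressed syllable) → [ə].
/j/ stays [j].
Rule 4 applies to /u/ (between /j/ and /j/: in an unstressed syllable) → [ə].
/j/ (word-final) is unaffected → [j].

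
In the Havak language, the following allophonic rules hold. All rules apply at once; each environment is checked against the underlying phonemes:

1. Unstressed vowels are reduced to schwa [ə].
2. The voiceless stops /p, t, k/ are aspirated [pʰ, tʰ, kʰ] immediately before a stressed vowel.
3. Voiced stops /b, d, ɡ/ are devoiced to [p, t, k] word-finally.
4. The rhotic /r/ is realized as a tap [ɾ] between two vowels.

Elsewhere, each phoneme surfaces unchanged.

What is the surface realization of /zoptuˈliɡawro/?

/z/ stays [z].
Rule 1 applies to /o/ (between /z/ and /p/: in an unstressed syllable) → [ə].
/p/ (between /o/ and /t/) fails the environment for rule 2, so it stays [p].
/t/ (between /p/ and /u/): rule 2 targets it, but not immediately before a stressed vowel → unchanged [t].
/u/ (between /t/ and /l/): in an unstressed syllable, so rule 1 applies → [ə].
/l/ stays [l].
/i/ — between /l/ and /ɡ/; rule 1 does not apply here → [i].
/ɡ/ — between /i/ and /a/; rule 3 does not apply here → [ɡ].
Rule 1 applies to /a/ (between /ɡ/ and /w/: in an unstressed syllable) → [ə].
/w/ — not in any rule's target class → [w].
/r/ (between /w/ and /o/) fails the environment for rule 4, so it stays [r].
/o/ (word-final) occurs in an unstressed syllable → [ə] by rule 1.

[zəptəˈliɡəwrə]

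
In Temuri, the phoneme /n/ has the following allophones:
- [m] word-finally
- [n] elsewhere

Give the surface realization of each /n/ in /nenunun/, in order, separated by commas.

Occurrence 1 (position 1): no conditioning environment matches → elsewhere allophone [n].
Occurrence 2 (position 3): no conditioning environment matches → elsewhere allophone [n].
Occurrence 3 (position 5): no conditioning environment matches → elsewhere allophone [n].
Occurrence 4 (position 7): word-finally → [m].

[n], [n], [n], [m]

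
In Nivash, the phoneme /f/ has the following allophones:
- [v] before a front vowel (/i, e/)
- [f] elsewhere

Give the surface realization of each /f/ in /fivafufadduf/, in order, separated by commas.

Occurrence 1 (position 1): before a front vowel (/i, e/) → [v].
Occurrence 2 (position 5): no conditioning environment matches → elsewhere allophone [f].
Occurrence 3 (position 7): no conditioning environment matches → elsewhere allophone [f].
Occurrence 4 (position 12): no conditioning environment matches → elsewhere allophone [f].

[v], [f], [f], [f]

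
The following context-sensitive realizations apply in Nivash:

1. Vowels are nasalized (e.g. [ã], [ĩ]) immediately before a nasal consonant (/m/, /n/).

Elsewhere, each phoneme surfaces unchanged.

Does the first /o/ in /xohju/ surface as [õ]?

/o/ (between /x/ and /h/) fails the environment for rule 1, so it stays [o].
The actual realization is [o], not [õ].

No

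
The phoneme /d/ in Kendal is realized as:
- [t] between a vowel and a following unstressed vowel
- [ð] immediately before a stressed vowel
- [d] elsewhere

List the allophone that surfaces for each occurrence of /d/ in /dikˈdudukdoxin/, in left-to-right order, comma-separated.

Occurrence 1 (position 1): no conditioning environment matches → elsewhere allophone [d].
Occurrence 2 (position 4): immediately before a stressed vowel → [ð].
Occurrence 3 (position 6): between a vowel and a following unstressed vowel → [t].
Occurrence 4 (position 9): no conditioning environment matches → elsewhere allophone [d].

[d], [ð], [t], [d]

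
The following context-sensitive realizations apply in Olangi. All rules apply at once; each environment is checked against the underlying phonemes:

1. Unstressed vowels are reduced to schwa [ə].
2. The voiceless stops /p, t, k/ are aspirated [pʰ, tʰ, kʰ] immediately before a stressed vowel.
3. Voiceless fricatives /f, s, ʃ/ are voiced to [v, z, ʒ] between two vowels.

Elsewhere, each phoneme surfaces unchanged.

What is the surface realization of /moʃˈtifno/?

/m/ — not in any rule's target class → [m].
Rule 1 applies to /o/ (between /m/ and /ʃ/: in an unstressed syllable) → [ə].
/ʃ/ (between /o/ and /t/) fails the environment for rule 3, so it stays [ʃ].
Rule 2 applies to /t/ (between /ʃ/ and /i/: immediately before a stressed vowel) → [tʰ].
/i/ (between /t/ and /f/) is in the target of rule 1 but the environment (in an unstressed syllable) is not met → [i].
/f/ (between /i/ and /n/) fails the environment for rule 3, so it stays [f].
/n/ (between /f/ and /o/): no rule targets it → [n].
Rule 1 applies to /o/ (word-final: in an unstressed syllable) → [ə].

[məʃˈtʰifnə]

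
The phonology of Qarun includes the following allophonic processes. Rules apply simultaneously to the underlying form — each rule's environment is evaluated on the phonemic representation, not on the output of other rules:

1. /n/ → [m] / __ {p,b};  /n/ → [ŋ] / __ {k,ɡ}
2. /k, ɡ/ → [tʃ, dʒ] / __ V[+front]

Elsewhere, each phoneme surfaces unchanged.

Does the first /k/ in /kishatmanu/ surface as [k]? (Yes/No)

No

/k/ (word-initial) occurs before a front vowel → [tʃ] by rule 2.
The actual realization is [tʃ], not [k].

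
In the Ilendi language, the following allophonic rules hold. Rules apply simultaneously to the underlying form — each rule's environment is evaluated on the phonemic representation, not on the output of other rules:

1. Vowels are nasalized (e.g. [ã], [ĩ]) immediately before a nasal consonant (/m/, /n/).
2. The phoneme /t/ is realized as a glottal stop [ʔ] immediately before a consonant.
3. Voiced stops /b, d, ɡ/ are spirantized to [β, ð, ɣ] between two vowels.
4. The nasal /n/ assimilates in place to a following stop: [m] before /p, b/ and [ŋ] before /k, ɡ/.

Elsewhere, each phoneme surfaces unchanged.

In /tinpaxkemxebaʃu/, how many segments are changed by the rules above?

4

Segments that undergo a rule: /i/ → [ĩ] (rule 1); /n/ → [m] (rule 4); /e/ → [ẽ] (rule 1); /b/ → [β] (rule 3).
All other segments surface unchanged.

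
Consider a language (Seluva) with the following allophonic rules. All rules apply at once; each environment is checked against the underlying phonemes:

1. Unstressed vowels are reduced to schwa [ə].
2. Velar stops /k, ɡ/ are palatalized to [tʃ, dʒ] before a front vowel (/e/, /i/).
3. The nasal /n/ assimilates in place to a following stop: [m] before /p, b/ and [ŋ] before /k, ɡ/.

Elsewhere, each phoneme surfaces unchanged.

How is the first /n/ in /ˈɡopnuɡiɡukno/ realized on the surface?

[n]

/n/ (between /p/ and /u/) is in the target of rule 3 but the environment (before a labial or velar stop) is not met → [n].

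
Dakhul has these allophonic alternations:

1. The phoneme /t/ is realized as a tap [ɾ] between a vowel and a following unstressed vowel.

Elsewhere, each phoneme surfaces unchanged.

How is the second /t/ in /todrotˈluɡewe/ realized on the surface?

/t/ (between /o/ and /l/): rule 1 targets it, but not between a vowel and a following unstressed vowel → unchanged [t].

[t]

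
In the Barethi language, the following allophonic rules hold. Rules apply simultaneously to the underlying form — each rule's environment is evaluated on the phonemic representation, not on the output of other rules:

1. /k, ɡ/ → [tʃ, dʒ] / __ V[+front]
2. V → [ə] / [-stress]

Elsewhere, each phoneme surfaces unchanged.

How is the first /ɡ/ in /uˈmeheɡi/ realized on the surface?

[dʒ]

/ɡ/ meets the environment for rule 1 (before a front vowel) → [dʒ].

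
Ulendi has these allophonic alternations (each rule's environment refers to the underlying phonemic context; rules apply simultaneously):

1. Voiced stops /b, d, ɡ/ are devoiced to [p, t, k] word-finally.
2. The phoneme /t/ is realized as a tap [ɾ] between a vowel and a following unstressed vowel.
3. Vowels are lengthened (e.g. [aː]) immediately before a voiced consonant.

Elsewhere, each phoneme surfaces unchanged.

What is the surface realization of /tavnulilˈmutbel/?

/t/ (word-initial): rule 2 targets it, but not between a vowel and a following unstressed vowel → unchanged [t].
/a/ (between /t/ and /v/) occurs before a voiced consonant → [aː] by rule 3.
/v/ (between /a/ and /n/): no rule targets it → [v].
/n/ stays [n].
/u/ (between /n/ and /l/) occurs before a voiced consonant → [uː] by rule 3.
/l/ (between /u/ and /i/) is unaffected → [l].
Rule 3 applies to /i/ (between /l/ and /l/: before a voiced consonant) → [iː].
/l/ — not in any rule's target class → [l].
/m/ (between /l/ and /u/): no rule targets it → [m].
/u/ (between /m/ and /t/) fails the environment for rule 3, so it stays [u].
/t/ (between /u/ and /b/) is in the target of rule 2 but the environment (between a vowel and a following unstressed vowel) is not met → [t].
/b/ (between /t/ and /e/) is in the target of rule 1 but the environment (word-finally) is not met → [b].
/e/ (between /b/ and /l/): before a voiced consonant, so rule 3 applies → [eː].
/l/ (word-final) is unaffected → [l].

[taːvnuːliːlˈmutbeːl]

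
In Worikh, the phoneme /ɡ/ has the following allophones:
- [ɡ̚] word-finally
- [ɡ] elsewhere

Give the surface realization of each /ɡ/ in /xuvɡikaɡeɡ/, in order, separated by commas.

Occurrence 1 (position 4): no conditioning environment matches → elsewhere allophone [ɡ].
Occurrence 2 (position 8): no conditioning environment matches → elsewhere allophone [ɡ].
Occurrence 3 (position 10): word-finally → [ɡ̚].

[ɡ], [ɡ], [ɡ̚]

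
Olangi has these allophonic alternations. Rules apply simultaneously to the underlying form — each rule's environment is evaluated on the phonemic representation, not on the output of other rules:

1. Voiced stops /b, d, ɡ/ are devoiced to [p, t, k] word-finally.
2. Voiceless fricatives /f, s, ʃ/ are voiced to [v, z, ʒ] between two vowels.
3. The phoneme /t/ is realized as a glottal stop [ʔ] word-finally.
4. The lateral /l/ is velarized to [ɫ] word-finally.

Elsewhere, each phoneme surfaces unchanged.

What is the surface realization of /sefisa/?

/s/ (word-initial) fails the environment for rule 2, so it stays [s].
/f/ — between /e/ and /i/, between two vowels — surfaces as [v] (rule 2).
/s/ (between /i/ and /a/) occurs between two vowels → [z] by rule 2.

[seviza]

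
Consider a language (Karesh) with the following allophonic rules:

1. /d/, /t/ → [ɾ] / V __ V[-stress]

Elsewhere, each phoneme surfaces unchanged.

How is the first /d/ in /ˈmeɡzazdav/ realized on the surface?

[d]

/d/ (between /z/ and /a/) is in the target of rule 1 but the environment (between a vowel and a following unstressed vowel) is not met → [d].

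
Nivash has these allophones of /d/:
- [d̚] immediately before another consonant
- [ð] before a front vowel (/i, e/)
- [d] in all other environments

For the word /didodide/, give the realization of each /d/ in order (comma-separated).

Occurrence 1 (position 1): before a front vowel (/i, e/) → [ð].
Occurrence 2 (position 3): no conditioning environment matches → elsewhere allophone [d].
Occurrence 3 (position 5): before a front vowel (/i, e/) → [ð].
Occurrence 4 (position 7): before a front vowel (/i, e/) → [ð].

[ð], [d], [ð], [ð]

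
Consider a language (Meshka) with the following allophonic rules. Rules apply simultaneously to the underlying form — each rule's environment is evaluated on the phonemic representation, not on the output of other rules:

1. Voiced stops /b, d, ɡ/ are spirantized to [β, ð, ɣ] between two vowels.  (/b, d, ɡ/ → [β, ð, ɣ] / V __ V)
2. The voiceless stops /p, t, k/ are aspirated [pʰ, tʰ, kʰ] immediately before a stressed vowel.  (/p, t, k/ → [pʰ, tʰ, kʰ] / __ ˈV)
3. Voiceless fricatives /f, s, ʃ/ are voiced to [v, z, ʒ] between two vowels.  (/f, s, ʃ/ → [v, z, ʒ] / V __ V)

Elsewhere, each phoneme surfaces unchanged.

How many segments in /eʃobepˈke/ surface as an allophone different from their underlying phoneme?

Segments that undergo a rule: /ʃ/ → [ʒ] (rule 3); /b/ → [β] (rule 1); /k/ → [kʰ] (rule 2).
All other segments surface unchanged.

3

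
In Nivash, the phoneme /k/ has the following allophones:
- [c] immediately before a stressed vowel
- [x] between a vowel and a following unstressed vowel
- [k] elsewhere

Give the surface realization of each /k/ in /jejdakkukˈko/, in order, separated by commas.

Occurrence 1 (position 6): no conditioning environment matches → elsewhere allophone [k].
Occurrence 2 (position 7): no conditioning environment matches → elsewhere allophone [k].
Occurrence 3 (position 9): no conditioning environment matches → elsewhere allophone [k].
Occurrence 4 (position 10): immediately before a stressed vowel → [c].

[k], [k], [k], [c]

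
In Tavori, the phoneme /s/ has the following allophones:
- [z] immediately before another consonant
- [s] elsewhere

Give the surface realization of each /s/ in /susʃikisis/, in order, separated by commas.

Occurrence 1 (position 1): no conditioning environment matches → elsewhere allophone [s].
Occurrence 2 (position 3): immediately before another consonant → [z].
Occurrence 3 (position 8): no conditioning environment matches → elsewhere allophone [s].
Occurrence 4 (position 10): no conditioning environment matches → elsewhere allophone [s].

[s], [z], [s], [s]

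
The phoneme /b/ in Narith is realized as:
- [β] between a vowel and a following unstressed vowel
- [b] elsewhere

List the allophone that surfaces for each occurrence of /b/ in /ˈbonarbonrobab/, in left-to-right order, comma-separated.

[b], [b], [β], [b]

Occurrence 1 (position 1): no conditioning environment matches → elsewhere allophone [b].
Occurrence 2 (position 6): no conditioning environment matches → elsewhere allophone [b].
Occurrence 3 (position 11): between a vowel and a following unstressed vowel → [β].
Occurrence 4 (position 13): no conditioning environment matches → elsewhere allophone [b].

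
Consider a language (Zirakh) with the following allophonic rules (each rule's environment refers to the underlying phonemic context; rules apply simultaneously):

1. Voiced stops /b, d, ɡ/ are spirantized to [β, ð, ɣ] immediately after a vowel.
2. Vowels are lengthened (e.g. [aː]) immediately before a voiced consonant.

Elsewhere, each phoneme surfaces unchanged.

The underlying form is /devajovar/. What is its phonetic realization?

[deːvaːjoːvaːr]

/d/ (word-initial) fails the environment for rule 1, so it stays [d].
/e/ (between /d/ and /v/) occurs before a voiced consonant → [eː] by rule 2.
/v/ — not in any rule's target class → [v].
/a/ (between /v/ and /j/) occurs before a voiced consonant → [aː] by rule 2.
/j/ (between /a/ and /o/): no rule targets it → [j].
/o/ (between /j/ and /v/): before a voiced consonant, so rule 2 applies → [oː].
/v/ (between /o/ and /a/) is unaffected → [v].
/a/ meets the environment for rule 2 (before a voiced consonant) → [aː].
/r/ (word-final) is unaffected → [r].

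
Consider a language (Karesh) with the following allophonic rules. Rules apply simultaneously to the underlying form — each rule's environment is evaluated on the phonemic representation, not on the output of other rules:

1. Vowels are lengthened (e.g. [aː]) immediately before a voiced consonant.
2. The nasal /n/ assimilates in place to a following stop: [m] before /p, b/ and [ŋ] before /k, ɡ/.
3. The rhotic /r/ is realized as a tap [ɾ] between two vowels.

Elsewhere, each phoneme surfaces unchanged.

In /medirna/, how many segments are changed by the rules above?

Segments that undergo a rule: /e/ → [eː] (rule 1); /i/ → [iː] (rule 1).
All other segments surface unchanged.

2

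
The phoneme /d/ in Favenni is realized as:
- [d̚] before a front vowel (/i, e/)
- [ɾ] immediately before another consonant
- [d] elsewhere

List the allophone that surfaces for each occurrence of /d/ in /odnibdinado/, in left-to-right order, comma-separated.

Occurrence 1 (position 2): immediately before another consonant → [ɾ].
Occurrence 2 (position 6): before a front vowel (/i, e/) → [d̚].
Occurrence 3 (position 10): no conditioning environment matches → elsewhere allophone [d].

[ɾ], [d̚], [d]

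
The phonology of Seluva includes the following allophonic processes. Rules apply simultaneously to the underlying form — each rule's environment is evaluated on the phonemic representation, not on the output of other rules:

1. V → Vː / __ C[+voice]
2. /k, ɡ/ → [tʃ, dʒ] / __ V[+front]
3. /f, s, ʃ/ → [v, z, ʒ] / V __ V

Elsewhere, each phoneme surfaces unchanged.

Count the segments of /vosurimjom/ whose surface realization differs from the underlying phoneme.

Segments that undergo a rule: /s/ → [z] (rule 3); /u/ → [uː] (rule 1); /i/ → [iː] (rule 1); /o/ → [oː] (rule 1).
All other segments surface unchanged.

4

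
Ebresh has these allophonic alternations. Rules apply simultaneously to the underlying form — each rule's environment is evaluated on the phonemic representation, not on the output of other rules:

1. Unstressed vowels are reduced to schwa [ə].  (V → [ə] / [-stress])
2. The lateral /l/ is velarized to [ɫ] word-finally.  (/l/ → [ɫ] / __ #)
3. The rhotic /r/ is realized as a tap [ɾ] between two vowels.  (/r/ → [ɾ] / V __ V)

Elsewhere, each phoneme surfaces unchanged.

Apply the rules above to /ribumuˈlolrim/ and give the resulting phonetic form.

/r/ — word-initial; rule 3 does not apply here → [r].
Rule 1 applies to /i/ (between /r/ and /b/: in an unstressed syllable) → [ə].
/b/ stays [b].
/u/ (between /b/ and /m/) occurs in an unstressed syllable → [ə] by rule 1.
/m/ (between /u/ and /u/) is unaffected → [m].
/u/ meets the environment for rule 1 (in an unstressed syllable) → [ə].
/l/ — between /u/ and /o/; rule 2 does not apply here → [l].
/o/ (between /l/ and /l/) is in the target of rule 1 but the environment (in an unstressed syllable) is not met → [o].
/l/ — between /o/ and /r/; rule 2 does not apply here → [l].
/r/ (between /l/ and /i/): rule 3 targets it, but not between two vowels → unchanged [r].
/i/ (between /r/ and /m/) occurs in an unstressed syllable → [ə] by rule 1.
/m/ (word-final): no rule targets it → [m].

[rəbəməˈlolrəm]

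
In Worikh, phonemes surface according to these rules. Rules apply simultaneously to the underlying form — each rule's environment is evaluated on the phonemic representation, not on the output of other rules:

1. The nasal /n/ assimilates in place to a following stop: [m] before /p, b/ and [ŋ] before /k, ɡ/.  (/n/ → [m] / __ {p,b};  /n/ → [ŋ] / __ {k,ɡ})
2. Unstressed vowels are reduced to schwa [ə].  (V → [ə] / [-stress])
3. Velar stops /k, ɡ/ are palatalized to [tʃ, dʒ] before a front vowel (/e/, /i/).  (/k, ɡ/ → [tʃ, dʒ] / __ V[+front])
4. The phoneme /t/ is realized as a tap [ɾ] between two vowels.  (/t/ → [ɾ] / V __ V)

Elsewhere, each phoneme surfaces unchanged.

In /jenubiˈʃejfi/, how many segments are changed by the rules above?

Segments that undergo a rule: /e/ → [ə] (rule 2); /u/ → [ə] (rule 2); /i/ → [ə] (rule 2); /i/ → [ə] (rule 2).
All other segments surface unchanged.

4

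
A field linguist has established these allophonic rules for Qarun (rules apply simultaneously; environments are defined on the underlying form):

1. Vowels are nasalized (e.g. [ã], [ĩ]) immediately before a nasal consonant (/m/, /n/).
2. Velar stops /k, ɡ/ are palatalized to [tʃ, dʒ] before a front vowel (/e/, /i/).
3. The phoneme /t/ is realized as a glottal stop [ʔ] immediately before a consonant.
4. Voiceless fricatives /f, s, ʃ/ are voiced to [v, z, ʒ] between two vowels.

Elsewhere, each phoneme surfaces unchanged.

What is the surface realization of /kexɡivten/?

[tʃexdʒivtẽn]

/k/ (word-initial): before a front vowel, so rule 2 applies → [tʃ].
/e/ (between /k/ and /x/) is in the target of rule 1 but the environment (before a nasal consonant) is not met → [e].
/ɡ/ — between /x/ and /i/, before a front vowel — surfaces as [dʒ] (rule 2).
/i/ (between /ɡ/ and /v/): rule 1 targets it, but not before a nasal consonant → unchanged [i].
/t/ — between /v/ and /e/; rule 3 does not apply here → [t].
/e/ (between /t/ and /n/): before a nasal consonant, so rule 1 applies → [ẽ].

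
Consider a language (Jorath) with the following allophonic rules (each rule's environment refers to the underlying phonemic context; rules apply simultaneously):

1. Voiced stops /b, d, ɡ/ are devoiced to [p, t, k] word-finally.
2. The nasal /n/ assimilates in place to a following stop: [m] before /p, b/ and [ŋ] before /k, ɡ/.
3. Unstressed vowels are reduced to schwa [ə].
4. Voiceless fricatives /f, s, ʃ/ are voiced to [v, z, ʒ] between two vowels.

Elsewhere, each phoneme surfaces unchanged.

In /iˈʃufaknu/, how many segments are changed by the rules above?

Segments that undergo a rule: /i/ → [ə] (rule 3); /ʃ/ → [ʒ] (rule 4); /f/ → [v] (rule 4); /a/ → [ə] (rule 3); /u/ → [ə] (rule 3).
All other segments surface unchanged.

5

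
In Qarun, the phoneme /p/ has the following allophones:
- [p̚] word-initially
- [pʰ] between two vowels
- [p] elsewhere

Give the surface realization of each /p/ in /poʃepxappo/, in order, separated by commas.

Occurrence 1 (position 1): word-initially → [p̚].
Occurrence 2 (position 5): no conditioning environment matches → elsewhere allophone [p].
Occurrence 3 (position 8): no conditioning environment matches → elsewhere allophone [p].
Occurrence 4 (position 9): no conditioning environment matches → elsewhere allophone [p].

[p̚], [p], [p], [p]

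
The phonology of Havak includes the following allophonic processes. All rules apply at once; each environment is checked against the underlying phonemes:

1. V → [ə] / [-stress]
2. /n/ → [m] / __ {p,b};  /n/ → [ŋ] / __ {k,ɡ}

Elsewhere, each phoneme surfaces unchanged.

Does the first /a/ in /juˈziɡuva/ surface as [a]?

/a/ — word-final, in an unstressed syllable — surfaces as [ə] (rule 1).
The actual realization is [ə], not [a].

No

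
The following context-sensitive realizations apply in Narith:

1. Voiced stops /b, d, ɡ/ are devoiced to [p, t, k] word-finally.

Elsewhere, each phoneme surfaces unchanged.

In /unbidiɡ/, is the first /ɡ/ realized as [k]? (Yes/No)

/ɡ/ (word-final) occurs word-finally → [k] by rule 1.
The actual realization is [k], which matches [k].

Yes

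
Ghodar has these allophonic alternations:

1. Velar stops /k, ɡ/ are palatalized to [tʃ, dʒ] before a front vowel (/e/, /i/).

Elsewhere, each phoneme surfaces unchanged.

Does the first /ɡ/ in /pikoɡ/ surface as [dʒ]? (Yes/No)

/ɡ/ (word-final) is in the target of rule 1 but the environment (before a front vowel) is not met → [ɡ].
The actual realization is [ɡ], not [dʒ].

No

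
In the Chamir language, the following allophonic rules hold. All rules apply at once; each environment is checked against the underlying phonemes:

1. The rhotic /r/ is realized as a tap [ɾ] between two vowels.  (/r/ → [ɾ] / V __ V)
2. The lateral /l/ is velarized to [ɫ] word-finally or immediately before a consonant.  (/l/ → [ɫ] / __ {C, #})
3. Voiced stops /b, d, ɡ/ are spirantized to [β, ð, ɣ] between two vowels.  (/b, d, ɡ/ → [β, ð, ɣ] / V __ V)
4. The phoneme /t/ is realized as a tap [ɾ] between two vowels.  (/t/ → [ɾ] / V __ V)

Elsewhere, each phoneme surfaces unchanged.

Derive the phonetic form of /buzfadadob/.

[buzfaðaðob]

/b/ (word-initial): rule 3 targets it, but not between two vowels → unchanged [b].
/d/ (between /a/ and /a/): between two vowels, so rule 3 applies → [ð].
/d/ meets the environment for rule 3 (between two vowels) → [ð].
/b/ (word-final) fails the environment for rule 3, so it stays [b].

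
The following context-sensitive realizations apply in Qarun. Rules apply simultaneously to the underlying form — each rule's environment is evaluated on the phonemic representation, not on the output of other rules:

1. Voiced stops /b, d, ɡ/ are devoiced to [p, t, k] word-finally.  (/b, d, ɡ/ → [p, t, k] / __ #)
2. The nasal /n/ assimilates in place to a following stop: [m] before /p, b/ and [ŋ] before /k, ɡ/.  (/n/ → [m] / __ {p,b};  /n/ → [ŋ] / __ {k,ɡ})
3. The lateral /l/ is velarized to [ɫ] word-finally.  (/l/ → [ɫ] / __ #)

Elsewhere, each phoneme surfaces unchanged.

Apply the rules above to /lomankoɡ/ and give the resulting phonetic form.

[lomaŋkok]

/l/ (word-initial) is in the target of rule 3 but the environment (word-finally) is not met → [l].
/o/ (between /l/ and /m/) is unaffected → [o].
/m/ (between /o/ and /a/) is unaffected → [m].
/a/ (between /m/ and /n/): no rule targets it → [a].
/n/ (between /a/ and /k/): before a labial or velar stop, so rule 2 applies → [ŋ].
/k/ (between /n/ and /o/): no rule targets it → [k].
/o/ — not in any rule's target class → [o].
/ɡ/ meets the environment for rule 1 (word-finally) → [k].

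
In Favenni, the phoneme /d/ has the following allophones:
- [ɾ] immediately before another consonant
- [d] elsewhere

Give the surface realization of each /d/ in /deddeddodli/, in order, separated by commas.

Occurrence 1 (position 1): no conditioning environment matches → elsewhere allophone [d].
Occurrence 2 (position 3): immediately before another consonant → [ɾ].
Occurrence 3 (position 4): no conditioning environment matches → elsewhere allophone [d].
Occurrence 4 (position 6): immediately before another consonant → [ɾ].
Occurrence 5 (position 7): no conditioning environment matches → elsewhere allophone [d].
Occurrence 6 (position 9): immediately before another consonant → [ɾ].

[d], [ɾ], [d], [ɾ], [d], [ɾ]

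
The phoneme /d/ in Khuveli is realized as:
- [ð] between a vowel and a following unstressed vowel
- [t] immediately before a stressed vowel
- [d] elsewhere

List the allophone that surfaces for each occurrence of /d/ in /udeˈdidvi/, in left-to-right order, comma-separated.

Occurrence 1 (position 2): between a vowel and a following unstressed vowel → [ð].
Occurrence 2 (position 4): immediately before a stressed vowel → [t].
Occurrence 3 (position 6): no conditioning environment matches → elsewhere allophone [d].

[ð], [t], [d]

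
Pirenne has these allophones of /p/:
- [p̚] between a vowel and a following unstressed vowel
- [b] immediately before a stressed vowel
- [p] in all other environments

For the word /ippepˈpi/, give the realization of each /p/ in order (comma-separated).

[p], [p], [p], [b]

Occurrence 1 (position 2): no conditioning environment matches → elsewhere allophone [p].
Occurrence 2 (position 3): no conditioning environment matches → elsewhere allophone [p].
Occurrence 3 (position 5): no conditioning environment matches → elsewhere allophone [p].
Occurrence 4 (position 6): immediately before a stressed vowel → [b].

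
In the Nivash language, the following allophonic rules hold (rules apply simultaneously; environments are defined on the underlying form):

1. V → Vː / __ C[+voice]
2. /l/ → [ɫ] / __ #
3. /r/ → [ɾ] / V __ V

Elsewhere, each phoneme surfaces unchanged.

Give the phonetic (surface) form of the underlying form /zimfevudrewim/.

[ziːmfeːvuːdreːwiːm]

/z/ — not in any rule's target class → [z].
Rule 1 applies to /i/ (between /z/ and /m/: before a voiced consonant) → [iː].
/m/ (between /i/ and /f/) is unaffected → [m].
/f/ — not in any rule's target class → [f].
/e/ (between /f/ and /v/): before a voiced consonant, so rule 1 applies → [eː].
/v/ (between /e/ and /u/): no rule targets it → [v].
Rule 1 applies to /u/ (between /v/ and /d/: before a voiced consonant) → [uː].
/d/ — not in any rule's target class → [d].
/r/ (between /d/ and /e/) fails the environment for rule 3, so it stays [r].
/e/ (between /r/ and /w/): before a voiced consonant, so rule 1 applies → [eː].
/w/ (between /e/ and /i/) is unaffected → [w].
/i/ meets the environment for rule 1 (before a voiced consonant) → [iː].
/m/ (word-final) is unaffected → [m].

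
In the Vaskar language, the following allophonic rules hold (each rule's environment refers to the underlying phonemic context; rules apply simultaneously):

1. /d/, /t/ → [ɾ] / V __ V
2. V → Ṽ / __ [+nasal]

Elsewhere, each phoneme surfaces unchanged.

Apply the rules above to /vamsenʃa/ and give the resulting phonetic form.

/v/ stays [v].
/a/ — between /v/ and /m/, before a nasal consonant — surfaces as [ã] (rule 2).
/m/ stays [m].
/s/ — not in any rule's target class → [s].
/e/ (between /s/ and /n/): before a nasal consonant, so rule 2 applies → [ẽ].
/n/ (between /e/ and /ʃ/) is unaffected → [n].
/ʃ/ (between /n/ and /a/): no rule targets it → [ʃ].
/a/ (word-final) fails the environment for rule 2, so it stays [a].

[vãmsẽnʃa]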